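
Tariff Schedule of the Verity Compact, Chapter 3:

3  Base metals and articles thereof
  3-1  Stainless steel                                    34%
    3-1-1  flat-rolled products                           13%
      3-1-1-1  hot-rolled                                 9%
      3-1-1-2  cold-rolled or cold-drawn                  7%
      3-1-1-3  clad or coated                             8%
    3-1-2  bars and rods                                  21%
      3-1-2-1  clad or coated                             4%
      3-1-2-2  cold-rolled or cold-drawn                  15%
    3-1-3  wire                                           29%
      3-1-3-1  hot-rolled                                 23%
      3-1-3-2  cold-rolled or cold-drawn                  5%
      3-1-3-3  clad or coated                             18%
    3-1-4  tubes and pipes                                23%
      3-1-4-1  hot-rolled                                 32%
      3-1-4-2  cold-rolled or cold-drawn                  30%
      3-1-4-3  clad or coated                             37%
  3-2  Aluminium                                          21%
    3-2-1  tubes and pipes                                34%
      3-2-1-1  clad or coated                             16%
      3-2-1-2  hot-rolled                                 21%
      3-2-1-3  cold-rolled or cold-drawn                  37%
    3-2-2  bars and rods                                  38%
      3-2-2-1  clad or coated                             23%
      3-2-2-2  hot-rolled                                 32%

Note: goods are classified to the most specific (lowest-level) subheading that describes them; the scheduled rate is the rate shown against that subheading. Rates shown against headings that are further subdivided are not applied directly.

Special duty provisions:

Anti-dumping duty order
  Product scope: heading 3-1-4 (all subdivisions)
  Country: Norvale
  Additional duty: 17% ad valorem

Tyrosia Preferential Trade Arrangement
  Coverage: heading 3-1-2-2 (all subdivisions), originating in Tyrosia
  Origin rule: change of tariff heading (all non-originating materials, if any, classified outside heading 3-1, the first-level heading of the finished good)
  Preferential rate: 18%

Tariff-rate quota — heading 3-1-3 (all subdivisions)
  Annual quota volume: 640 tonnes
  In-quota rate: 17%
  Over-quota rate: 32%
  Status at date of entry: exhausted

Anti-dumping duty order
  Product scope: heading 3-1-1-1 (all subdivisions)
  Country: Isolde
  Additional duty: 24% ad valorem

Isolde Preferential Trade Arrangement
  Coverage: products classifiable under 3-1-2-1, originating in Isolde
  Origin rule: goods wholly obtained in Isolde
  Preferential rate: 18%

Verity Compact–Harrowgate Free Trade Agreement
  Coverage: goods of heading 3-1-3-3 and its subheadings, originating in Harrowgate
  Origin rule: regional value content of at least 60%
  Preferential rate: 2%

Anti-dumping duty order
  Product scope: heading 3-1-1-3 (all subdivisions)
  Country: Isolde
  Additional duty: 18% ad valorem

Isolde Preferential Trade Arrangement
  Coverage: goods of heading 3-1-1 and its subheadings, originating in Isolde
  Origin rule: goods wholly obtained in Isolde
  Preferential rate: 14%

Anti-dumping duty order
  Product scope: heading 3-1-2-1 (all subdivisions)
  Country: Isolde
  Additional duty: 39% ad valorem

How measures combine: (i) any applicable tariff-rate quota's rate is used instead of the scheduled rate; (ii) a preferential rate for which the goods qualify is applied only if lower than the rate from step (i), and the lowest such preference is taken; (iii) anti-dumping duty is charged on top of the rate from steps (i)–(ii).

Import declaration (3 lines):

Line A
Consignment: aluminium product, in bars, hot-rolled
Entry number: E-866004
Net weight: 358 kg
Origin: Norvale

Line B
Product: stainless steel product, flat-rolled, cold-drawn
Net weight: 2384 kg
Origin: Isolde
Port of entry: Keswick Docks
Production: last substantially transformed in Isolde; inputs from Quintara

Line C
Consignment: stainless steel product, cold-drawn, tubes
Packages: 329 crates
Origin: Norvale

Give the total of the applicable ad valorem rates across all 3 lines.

Line A: aluminium → 3-2; in bars → 3-2-2; hot-rolled → 3-2-2-2. Scheduled 32%. No special measure applies. → 32%.
Line B: stainless steel → 3-1; flat-rolled → 3-1-1; cold-drawn → 3-1-1-2. Scheduled 7%. Isolde agreement on 3-1-2-1: 3-1-1-2 not covered; Isolde agreement on 3-1-1: not wholly obtained. → 7%.
Line C: stainless steel → 3-1; tubes → 3-1-4; cold-drawn → 3-1-4-2. Scheduled 30%. anti-dumping (Norvale, 3-1-4): +17%; total 30% + 17% = 47%. → 47%.
Sum: 32% + 7% + 47% = 86%.

86%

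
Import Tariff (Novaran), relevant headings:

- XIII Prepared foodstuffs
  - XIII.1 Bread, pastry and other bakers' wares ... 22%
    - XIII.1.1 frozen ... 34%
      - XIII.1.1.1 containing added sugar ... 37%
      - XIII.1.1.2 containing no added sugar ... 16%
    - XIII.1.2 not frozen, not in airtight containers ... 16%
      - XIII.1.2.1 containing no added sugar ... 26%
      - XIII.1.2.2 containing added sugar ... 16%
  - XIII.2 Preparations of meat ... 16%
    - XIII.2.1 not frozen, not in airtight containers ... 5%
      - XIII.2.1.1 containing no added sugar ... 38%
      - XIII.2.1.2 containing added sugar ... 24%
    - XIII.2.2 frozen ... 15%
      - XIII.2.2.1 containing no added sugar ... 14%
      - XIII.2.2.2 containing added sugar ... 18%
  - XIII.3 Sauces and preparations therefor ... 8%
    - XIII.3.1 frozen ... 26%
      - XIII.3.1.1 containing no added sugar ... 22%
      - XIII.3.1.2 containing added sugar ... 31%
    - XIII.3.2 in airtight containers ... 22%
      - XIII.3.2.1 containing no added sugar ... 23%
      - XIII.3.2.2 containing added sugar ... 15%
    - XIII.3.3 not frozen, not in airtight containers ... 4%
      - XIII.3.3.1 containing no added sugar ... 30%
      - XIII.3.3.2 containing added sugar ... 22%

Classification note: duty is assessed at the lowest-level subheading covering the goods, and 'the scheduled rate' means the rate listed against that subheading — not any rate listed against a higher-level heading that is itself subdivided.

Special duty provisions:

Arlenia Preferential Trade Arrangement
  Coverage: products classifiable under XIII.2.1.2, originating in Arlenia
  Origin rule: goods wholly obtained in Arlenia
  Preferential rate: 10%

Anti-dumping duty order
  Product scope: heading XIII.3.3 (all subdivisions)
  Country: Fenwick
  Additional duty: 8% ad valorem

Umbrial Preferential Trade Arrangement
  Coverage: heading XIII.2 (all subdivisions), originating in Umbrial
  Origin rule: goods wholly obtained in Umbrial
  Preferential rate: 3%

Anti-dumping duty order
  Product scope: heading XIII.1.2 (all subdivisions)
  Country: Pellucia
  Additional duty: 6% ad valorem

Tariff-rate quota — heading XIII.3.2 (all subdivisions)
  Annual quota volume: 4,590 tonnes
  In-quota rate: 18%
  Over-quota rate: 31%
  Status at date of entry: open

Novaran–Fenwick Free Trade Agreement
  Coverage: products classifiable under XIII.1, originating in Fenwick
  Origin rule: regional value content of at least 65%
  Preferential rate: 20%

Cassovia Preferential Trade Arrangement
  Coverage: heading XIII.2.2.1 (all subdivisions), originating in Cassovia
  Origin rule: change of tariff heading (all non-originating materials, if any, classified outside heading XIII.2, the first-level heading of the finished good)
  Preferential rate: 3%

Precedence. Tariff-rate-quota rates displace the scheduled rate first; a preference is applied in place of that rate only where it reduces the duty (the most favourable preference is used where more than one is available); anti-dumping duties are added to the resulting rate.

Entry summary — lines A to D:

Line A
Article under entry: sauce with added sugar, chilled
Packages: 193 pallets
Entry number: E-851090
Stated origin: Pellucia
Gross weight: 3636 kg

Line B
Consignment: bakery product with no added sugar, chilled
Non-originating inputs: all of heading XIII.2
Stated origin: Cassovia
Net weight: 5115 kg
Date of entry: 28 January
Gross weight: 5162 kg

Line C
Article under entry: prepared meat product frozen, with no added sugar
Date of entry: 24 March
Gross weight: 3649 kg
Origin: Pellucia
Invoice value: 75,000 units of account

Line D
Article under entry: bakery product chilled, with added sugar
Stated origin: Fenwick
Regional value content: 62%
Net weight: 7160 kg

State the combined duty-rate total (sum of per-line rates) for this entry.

78%

Line A: sauce → XIII.3; chilled → XIII.3.3; with added sugar → XIII.3.3.2. Scheduled 22%. No special measure applies. → 22%.
Line B: bakery product → XIII.1; chilled → XIII.1.2; with no added sugar → XIII.1.2.1. Scheduled 26%. Cassovia agreement on XIII.2.2.1: XIII.1.2.1 not covered. → 26%.
Line C: prepared meat product → XIII.2; frozen → XIII.2.2; with no added sugar → XIII.2.2.1. Scheduled 14%. No special measure applies. → 14%.
Line D: bakery product → XIII.1; chilled → XIII.1.2; with added sugar → XIII.1.2.2. Scheduled 16%. Fenwick agreement on XIII.1: RVC < 65%. → 16%.
Sum: 22% + 26% + 14% + 16% = 78%.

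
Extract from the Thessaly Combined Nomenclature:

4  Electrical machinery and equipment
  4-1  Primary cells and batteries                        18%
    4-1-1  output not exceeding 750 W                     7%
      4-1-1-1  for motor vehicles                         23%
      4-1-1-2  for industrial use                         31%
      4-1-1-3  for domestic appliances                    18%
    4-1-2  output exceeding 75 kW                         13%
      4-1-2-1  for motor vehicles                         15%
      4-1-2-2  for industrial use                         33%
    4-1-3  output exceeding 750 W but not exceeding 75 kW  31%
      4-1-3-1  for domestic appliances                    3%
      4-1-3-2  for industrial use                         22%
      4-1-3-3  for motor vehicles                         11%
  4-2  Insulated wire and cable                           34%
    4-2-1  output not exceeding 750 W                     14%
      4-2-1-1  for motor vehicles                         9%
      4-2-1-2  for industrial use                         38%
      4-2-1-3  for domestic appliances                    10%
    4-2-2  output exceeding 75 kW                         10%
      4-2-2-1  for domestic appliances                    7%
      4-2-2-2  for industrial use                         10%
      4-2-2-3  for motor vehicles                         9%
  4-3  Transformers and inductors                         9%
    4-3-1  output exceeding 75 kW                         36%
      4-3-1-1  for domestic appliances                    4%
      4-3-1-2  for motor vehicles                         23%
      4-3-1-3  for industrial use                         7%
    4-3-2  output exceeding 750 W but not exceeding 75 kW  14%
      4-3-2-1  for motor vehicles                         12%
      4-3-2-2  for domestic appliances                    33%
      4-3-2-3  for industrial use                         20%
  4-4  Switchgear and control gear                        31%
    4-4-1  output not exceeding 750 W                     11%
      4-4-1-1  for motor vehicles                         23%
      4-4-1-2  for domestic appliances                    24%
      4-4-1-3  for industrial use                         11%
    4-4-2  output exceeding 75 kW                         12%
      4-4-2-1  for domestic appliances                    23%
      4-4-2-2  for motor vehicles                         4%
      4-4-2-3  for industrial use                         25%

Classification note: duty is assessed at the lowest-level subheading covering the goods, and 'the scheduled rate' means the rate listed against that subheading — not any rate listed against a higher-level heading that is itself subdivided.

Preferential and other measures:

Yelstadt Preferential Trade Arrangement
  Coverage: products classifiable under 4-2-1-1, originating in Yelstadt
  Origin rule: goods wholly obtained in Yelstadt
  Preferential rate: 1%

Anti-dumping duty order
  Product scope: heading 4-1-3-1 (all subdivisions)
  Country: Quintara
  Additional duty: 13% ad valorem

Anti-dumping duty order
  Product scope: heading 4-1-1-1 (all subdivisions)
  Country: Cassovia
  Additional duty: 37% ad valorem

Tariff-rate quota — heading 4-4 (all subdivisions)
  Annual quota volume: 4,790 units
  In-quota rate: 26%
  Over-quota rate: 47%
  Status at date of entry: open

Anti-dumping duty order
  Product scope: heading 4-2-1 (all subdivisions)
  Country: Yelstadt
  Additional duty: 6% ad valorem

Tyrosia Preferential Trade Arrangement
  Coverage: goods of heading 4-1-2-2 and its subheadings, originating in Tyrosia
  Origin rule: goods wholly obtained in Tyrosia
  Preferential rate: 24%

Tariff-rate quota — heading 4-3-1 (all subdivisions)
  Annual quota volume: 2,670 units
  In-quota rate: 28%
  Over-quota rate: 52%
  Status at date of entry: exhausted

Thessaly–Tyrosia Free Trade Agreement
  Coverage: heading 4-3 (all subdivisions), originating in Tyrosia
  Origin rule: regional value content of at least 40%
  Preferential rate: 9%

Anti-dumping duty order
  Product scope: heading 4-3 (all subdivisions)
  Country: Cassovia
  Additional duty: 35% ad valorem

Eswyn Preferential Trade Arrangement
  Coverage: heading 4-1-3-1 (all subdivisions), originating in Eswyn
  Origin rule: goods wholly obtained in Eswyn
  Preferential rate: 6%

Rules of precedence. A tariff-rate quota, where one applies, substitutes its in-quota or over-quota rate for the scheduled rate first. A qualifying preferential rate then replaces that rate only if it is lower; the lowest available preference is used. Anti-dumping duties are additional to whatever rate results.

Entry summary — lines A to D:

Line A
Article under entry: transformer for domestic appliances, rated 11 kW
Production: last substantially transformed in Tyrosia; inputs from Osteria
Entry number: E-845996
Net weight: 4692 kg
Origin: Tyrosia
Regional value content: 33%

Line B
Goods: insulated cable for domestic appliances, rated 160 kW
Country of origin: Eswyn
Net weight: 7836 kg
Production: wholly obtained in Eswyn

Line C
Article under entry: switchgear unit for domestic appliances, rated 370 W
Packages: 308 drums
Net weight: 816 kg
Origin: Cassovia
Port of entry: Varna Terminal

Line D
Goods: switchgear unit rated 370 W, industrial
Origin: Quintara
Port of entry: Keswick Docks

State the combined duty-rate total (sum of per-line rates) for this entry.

Line A: transformer → 4-3; rated 11 kW → 4-3-2; for domestic appliances → 4-3-2-2. Scheduled 33%. Tyrosia agreement on 4-1-2-2: 4-3-2-2 not covered; Tyrosia agreement on 4-3: RVC < 40%. → 33%.
Line B: insulated cable → 4-2; rated 160 kW → 4-2-2; for domestic appliances → 4-2-2-1. Scheduled 7%. Eswyn agreement on 4-1-3-1: 4-2-2-1 not covered. → 7%.
Line C: switchgear unit → 4-4; rated 370 W → 4-4-1; for domestic appliances → 4-4-1-2. Scheduled 24%. quota on 4-4 open → in-quota 26%. → 26%.
Line D: switchgear unit → 4-4; rated 370 W → 4-4-1; industrial → 4-4-1-3. Scheduled 11%. quota on 4-4 open → in-quota 26%. → 26%.
Sum: 33% + 7% + 26% + 26% = 92%.

92%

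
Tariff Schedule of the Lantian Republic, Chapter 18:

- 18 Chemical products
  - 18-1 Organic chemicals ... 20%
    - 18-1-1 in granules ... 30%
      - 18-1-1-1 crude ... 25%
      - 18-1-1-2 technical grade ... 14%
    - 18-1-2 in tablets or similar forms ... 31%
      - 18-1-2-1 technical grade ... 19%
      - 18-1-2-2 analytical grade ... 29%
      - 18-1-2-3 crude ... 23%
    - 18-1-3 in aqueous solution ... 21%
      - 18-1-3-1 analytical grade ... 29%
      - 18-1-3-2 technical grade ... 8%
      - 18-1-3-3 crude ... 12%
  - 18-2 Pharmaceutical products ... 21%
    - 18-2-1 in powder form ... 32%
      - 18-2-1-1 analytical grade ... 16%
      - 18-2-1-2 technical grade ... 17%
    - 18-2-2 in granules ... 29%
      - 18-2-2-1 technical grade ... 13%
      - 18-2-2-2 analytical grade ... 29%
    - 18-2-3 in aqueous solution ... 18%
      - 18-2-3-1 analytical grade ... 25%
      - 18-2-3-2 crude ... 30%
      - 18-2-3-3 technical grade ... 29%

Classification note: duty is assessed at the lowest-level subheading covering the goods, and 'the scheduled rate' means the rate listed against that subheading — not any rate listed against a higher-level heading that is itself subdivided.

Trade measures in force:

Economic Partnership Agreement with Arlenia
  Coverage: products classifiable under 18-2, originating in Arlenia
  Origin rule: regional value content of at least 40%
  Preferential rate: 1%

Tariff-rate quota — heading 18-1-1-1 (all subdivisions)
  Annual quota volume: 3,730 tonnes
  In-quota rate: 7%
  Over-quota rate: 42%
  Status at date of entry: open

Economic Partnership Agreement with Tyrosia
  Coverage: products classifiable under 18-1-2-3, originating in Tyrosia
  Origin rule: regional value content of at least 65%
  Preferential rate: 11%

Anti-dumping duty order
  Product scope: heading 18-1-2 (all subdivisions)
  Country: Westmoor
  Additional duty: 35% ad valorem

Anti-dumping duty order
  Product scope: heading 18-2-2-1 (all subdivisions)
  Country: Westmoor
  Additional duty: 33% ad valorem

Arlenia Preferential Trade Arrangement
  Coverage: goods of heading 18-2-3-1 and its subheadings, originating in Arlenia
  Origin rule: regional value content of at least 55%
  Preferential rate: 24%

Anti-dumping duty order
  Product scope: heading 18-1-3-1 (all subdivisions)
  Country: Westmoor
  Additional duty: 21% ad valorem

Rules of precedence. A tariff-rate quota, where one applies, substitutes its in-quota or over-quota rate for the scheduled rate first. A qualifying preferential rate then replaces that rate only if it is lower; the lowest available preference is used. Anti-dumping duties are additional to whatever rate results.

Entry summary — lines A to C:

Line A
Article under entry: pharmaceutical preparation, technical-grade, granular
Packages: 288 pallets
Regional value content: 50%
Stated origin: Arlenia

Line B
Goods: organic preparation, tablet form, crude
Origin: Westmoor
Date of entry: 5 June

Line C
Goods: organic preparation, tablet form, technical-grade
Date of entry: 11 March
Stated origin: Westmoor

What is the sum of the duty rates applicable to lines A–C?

113%

Line A: pharmaceutical → 18-2; granular → 18-2-2; technical-grade → 18-2-2-1. Scheduled 13%. Arlenia agreement on 18-2: RVC ≥ 40% → 1% available; Arlenia agreement on 18-2-3-1: 18-2-2-1 not covered; preferential 1%. → 1%.
Line B: organic → 18-1; tablet form → 18-1-2; crude → 18-1-2-3. Scheduled 23%. anti-dumping (Westmoor, 18-1-2): +35%; total 23% + 35% = 58%. → 58%.
Line C: organic → 18-1; tablet form → 18-1-2; technical-grade → 18-1-2-1. Scheduled 19%. anti-dumping (Westmoor, 18-1-2): +35%; total 19% + 35% = 54%. → 54%.
Sum: 1% + 58% + 54% = 113%.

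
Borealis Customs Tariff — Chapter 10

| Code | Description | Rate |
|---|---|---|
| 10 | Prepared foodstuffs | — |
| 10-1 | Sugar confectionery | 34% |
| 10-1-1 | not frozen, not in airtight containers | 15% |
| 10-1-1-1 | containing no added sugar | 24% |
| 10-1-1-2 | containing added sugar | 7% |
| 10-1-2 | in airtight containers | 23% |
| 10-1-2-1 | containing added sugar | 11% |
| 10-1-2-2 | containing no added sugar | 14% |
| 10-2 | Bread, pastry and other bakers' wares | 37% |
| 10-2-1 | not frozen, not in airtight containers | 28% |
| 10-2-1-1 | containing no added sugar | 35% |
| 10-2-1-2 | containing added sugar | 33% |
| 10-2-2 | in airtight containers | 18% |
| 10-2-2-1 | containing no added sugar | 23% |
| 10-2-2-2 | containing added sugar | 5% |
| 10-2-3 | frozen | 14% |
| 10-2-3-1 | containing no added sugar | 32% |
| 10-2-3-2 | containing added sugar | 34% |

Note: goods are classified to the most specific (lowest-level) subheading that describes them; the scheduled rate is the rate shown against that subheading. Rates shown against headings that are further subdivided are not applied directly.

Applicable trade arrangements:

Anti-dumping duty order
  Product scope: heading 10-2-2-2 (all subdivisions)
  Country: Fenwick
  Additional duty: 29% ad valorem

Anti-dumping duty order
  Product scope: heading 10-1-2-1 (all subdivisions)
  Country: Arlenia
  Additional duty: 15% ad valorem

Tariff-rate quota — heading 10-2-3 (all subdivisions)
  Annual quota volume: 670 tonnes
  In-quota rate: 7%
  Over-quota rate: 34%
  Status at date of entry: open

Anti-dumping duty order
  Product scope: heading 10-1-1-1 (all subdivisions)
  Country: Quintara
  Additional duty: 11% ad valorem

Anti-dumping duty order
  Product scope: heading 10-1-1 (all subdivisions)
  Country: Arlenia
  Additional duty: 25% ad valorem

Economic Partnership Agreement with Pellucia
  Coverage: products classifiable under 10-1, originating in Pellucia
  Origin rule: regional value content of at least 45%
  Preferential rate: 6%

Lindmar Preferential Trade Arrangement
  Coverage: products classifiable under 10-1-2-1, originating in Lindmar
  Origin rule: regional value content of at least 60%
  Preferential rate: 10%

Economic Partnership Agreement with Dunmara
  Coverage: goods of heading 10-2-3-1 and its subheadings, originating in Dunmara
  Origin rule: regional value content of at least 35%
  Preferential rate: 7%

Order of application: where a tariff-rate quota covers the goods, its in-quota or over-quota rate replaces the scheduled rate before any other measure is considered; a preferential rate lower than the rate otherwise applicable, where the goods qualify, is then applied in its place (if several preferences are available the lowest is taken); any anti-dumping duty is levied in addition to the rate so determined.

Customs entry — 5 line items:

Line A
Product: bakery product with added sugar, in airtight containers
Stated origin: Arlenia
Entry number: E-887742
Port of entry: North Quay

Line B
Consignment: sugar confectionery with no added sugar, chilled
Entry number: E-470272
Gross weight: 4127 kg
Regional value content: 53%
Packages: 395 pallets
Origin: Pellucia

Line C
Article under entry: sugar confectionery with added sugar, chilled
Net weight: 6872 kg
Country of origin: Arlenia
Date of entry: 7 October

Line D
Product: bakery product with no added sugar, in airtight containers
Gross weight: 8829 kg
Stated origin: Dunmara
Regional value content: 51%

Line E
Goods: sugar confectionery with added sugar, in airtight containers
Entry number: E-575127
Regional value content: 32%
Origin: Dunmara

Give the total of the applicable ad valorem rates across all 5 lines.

Line A: bakery product → 10-2; in airtight containers → 10-2-2; with added sugar → 10-2-2-2. Scheduled 5%. No special measure applies. → 5%.
Line B: sugar confectionery → 10-1; chilled → 10-1-1; with no added sugar → 10-1-1-1. Scheduled 24%. Pellucia agreement on 10-1: RVC ≥ 45% → 6% available; preferential 6%. → 6%.
Line C: sugar confectionery → 10-1; chilled → 10-1-1; with added sugar → 10-1-1-2. Scheduled 7%. anti-dumping (Arlenia, 10-1-1): +25%; total 7% + 25% = 32%. → 32%.
Line D: bakery product → 10-2; in airtight containers → 10-2-2; with no added sugar → 10-2-2-1. Scheduled 23%. Dunmara agreement on 10-2-3-1: 10-2-2-1 not covered. → 23%.
Line E: sugar confectionery → 10-1; in airtight containers → 10-1-2; with added sugar → 10-1-2-1. Scheduled 11%. Dunmara agreement on 10-2-3-1: 10-1-2-1 not covered. → 11%.
Sum: 5% + 6% + 32% + 23% + 11% = 77%.

77%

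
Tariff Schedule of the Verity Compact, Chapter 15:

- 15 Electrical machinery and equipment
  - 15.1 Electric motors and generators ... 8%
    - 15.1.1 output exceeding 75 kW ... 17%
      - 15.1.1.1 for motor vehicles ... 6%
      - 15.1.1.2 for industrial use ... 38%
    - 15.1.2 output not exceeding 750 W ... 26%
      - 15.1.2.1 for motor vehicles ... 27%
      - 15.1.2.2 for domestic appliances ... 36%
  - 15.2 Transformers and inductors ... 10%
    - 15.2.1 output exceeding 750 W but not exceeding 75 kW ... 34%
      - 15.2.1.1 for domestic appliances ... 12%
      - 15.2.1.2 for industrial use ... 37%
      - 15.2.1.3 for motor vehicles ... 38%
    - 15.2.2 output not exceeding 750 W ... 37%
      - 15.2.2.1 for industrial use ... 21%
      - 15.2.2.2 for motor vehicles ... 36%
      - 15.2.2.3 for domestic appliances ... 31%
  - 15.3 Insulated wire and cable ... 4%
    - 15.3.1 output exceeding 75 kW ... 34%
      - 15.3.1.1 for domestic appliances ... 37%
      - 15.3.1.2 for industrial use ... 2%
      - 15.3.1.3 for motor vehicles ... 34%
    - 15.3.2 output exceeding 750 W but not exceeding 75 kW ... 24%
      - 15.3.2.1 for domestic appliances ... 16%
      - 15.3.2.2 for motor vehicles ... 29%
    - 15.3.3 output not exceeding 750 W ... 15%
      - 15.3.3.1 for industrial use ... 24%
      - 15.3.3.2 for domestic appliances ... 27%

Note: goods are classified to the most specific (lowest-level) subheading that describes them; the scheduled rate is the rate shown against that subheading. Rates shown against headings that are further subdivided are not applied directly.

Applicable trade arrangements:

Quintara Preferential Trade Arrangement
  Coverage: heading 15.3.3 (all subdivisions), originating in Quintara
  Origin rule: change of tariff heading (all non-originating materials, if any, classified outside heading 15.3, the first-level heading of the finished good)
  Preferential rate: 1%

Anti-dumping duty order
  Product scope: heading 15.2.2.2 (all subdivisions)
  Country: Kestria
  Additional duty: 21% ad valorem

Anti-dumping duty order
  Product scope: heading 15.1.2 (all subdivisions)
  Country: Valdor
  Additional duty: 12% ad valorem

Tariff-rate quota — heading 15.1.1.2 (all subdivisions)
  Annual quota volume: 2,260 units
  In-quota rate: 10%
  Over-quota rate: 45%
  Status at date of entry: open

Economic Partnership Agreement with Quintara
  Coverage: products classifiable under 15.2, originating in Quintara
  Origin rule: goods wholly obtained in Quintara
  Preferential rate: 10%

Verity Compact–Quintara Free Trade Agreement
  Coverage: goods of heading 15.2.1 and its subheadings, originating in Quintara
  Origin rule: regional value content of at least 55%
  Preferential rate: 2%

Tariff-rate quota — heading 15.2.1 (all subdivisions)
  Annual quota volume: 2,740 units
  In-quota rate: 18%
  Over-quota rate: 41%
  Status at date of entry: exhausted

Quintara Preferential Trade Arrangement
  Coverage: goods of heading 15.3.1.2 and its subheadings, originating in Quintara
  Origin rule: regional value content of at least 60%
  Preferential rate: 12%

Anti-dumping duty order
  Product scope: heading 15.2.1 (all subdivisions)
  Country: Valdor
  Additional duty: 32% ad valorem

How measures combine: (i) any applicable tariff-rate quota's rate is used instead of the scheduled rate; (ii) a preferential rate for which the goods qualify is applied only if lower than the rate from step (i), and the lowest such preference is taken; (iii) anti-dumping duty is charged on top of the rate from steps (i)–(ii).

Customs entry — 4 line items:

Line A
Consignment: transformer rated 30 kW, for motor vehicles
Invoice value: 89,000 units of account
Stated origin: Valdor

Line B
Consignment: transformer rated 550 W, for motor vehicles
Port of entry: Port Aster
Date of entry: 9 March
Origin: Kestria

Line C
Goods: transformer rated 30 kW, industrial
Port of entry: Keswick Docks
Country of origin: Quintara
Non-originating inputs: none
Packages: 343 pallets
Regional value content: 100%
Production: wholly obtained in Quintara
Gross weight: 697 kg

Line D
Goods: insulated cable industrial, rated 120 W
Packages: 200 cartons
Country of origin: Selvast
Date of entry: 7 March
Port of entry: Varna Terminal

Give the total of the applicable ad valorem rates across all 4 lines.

156%

Line A: transformer → 15.2; rated 30 kW → 15.2.1; for motor vehicles → 15.2.1.3. Scheduled 38%. quota on 15.2.1 exhausted → over-quota 41%; anti-dumping (Valdor, 15.2.1): +32%; total 41% + 32% = 73%. → 73%.
Line B: transformer → 15.2; rated 550 W → 15.2.2; for motor vehicles → 15.2.2.2. Scheduled 36%. anti-dumping (Kestria, 15.2.2.2): +21%; total 36% + 21% = 57%. → 57%.
Line C: transformer → 15.2; rated 30 kW → 15.2.1; industrial → 15.2.1.2. Scheduled 37%. quota on 15.2.1 exhausted → over-quota 41%; Quintara agreement on 15.3.3: 15.2.1.2 not covered; Quintara agreement on 15.2: wholly obtained → 10% available; Quintara agreement on 15.2.1: RVC ≥ 55% → 2% available; Quintara agreement on 15.3.1.2: 15.2.1.2 not covered; preferential 2%. → 2%.
Line D: insulated cable → 15.3; rated 120 W → 15.3.3; industrial → 15.3.3.1. Scheduled 24%. No special measure applies. → 24%.
Sum: 73% + 57% + 2% + 24% = 156%.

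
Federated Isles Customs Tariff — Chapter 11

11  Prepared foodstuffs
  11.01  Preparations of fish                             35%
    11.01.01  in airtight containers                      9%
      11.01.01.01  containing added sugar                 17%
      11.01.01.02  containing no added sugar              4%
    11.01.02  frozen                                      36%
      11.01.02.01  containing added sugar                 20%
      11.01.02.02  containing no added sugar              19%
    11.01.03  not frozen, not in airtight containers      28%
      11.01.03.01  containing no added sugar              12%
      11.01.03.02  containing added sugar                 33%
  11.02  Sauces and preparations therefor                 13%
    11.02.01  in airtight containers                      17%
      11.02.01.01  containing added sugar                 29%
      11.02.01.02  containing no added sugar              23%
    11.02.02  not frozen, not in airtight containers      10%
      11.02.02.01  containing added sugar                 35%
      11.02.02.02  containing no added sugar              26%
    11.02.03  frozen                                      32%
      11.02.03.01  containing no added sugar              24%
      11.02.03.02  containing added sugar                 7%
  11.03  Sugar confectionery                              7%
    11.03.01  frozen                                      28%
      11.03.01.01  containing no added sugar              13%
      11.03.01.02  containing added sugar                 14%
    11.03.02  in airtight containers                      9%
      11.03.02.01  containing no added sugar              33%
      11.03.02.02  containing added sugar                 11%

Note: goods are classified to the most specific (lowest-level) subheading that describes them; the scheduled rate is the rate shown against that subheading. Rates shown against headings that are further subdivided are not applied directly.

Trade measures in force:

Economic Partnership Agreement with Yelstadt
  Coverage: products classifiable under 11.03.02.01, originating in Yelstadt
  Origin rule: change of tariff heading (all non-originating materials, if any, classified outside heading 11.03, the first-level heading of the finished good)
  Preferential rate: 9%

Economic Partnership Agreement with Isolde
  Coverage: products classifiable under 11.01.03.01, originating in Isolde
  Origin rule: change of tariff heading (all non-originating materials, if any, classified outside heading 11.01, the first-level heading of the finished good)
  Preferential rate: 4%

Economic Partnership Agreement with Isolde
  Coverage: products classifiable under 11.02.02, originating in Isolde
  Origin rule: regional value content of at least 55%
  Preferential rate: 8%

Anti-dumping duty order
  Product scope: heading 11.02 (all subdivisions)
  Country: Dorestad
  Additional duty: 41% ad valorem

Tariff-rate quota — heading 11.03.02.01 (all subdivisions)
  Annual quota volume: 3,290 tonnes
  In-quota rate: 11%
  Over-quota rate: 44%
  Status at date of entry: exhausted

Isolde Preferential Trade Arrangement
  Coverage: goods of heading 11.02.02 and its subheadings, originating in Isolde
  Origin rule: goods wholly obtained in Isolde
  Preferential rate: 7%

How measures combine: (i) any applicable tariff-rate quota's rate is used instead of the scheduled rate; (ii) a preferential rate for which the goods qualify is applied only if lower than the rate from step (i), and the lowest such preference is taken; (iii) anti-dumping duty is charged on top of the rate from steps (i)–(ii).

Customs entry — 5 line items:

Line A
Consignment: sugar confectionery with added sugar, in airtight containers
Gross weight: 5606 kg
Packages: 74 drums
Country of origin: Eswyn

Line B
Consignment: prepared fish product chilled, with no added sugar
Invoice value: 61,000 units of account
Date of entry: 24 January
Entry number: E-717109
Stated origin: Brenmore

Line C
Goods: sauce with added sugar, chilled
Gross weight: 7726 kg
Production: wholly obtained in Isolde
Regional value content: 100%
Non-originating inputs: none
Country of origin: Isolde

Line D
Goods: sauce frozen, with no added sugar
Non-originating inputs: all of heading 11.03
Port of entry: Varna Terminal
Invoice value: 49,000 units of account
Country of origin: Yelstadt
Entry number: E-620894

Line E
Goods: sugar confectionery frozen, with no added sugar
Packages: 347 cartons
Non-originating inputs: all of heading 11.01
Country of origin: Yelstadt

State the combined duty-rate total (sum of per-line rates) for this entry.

67%

Line A: sugar confectionery → 11.03; in airtight containers → 11.03.02; with added sugar → 11.03.02.02. Scheduled 11%. No special measure applies. → 11%.
Line B: prepared fish product → 11.01; chilled → 11.01.03; with no added sugar → 11.01.03.01. Scheduled 12%. No special measure applies. → 12%.
Line C: sauce → 11.02; chilled → 11.02.02; with added sugar → 11.02.02.01. Scheduled 35%. Isolde agreement on 11.01.03.01: 11.02.02.01 not covered; Isolde agreement on 11.02.02: RVC ≥ 55% → 8% available; Isolde agreement on 11.02.02: wholly obtained → 7% available; preferential 7%. → 7%.
Line D: sauce → 11.02; frozen → 11.02.03; with no added sugar → 11.02.03.01. Scheduled 24%. Yelstadt agreement on 11.03.02.01: 11.02.03.01 not covered. → 24%.
Line E: sugar confectionery → 11.03; frozen → 11.03.01; with no added sugar → 11.03.01.01. Scheduled 13%. Yelstadt agreement on 11.03.02.01: 11.03.01.01 not covered. → 13%.
Sum: 11% + 12% + 7% + 24% + 13% = 67%.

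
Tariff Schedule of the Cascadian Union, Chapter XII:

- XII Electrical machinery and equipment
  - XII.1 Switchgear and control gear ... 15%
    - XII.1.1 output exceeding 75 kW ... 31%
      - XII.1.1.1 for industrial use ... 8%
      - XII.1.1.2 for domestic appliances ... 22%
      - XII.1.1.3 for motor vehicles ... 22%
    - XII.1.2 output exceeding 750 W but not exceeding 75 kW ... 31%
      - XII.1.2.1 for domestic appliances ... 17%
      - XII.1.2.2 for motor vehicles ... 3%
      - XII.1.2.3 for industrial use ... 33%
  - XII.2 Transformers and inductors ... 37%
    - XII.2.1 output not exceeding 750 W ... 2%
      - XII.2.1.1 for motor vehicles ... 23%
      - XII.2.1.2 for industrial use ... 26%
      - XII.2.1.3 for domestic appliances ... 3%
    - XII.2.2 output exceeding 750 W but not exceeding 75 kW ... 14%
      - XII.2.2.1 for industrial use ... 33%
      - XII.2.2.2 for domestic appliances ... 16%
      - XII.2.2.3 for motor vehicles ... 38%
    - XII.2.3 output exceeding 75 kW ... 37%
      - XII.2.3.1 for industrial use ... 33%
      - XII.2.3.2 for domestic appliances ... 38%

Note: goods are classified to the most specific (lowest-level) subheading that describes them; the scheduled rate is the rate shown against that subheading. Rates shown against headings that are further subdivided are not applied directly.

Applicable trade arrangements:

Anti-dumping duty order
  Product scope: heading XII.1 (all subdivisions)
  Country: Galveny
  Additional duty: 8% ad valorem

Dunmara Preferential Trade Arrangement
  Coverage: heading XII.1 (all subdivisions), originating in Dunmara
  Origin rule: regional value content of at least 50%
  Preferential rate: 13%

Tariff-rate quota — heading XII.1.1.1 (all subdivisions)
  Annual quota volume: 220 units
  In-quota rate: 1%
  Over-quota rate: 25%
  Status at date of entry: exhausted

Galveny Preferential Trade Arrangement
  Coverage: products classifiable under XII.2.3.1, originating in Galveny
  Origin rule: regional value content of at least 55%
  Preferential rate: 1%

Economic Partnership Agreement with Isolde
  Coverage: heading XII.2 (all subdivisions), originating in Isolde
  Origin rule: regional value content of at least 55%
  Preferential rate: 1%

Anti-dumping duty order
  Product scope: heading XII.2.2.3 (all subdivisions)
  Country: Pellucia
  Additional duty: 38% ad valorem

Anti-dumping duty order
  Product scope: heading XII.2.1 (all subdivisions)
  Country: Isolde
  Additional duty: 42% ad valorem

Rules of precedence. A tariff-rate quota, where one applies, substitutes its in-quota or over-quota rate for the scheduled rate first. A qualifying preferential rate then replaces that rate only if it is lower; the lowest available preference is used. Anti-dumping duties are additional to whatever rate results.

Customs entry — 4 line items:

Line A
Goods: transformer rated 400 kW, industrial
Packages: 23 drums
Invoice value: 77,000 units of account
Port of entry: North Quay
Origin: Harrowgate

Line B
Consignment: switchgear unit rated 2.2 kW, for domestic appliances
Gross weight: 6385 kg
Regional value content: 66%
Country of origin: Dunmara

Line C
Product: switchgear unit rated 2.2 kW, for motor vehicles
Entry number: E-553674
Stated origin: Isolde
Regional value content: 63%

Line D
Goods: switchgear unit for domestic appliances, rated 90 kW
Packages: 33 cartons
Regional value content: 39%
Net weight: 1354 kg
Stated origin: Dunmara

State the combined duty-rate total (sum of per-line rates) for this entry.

Line A: transformer → XII.2; rated 400 kW → XII.2.3; industrial → XII.2.3.1. Scheduled 33%. No special measure applies. → 33%.
Line B: switchgear unit → XII.1; rated 2.2 kW → XII.1.2; for domestic appliances → XII.1.2.1. Scheduled 17%. Dunmara agreement on XII.1: RVC ≥ 50% → 13% available; preferential 13%. → 13%.
Line C: switchgear unit → XII.1; rated 2.2 kW → XII.1.2; for motor vehicles → XII.1.2.2. Scheduled 3%. Isolde agreement on XII.2: XII.1.2.2 not covered. → 3%.
Line D: switchgear unit → XII.1; rated 90 kW → XII.1.1; for domestic appliances → XII.1.1.2. Scheduled 22%. Dunmara agreement on XII.1: RVC < 50%. → 22%.
Sum: 33% + 13% + 3% + 22% = 71%.

71%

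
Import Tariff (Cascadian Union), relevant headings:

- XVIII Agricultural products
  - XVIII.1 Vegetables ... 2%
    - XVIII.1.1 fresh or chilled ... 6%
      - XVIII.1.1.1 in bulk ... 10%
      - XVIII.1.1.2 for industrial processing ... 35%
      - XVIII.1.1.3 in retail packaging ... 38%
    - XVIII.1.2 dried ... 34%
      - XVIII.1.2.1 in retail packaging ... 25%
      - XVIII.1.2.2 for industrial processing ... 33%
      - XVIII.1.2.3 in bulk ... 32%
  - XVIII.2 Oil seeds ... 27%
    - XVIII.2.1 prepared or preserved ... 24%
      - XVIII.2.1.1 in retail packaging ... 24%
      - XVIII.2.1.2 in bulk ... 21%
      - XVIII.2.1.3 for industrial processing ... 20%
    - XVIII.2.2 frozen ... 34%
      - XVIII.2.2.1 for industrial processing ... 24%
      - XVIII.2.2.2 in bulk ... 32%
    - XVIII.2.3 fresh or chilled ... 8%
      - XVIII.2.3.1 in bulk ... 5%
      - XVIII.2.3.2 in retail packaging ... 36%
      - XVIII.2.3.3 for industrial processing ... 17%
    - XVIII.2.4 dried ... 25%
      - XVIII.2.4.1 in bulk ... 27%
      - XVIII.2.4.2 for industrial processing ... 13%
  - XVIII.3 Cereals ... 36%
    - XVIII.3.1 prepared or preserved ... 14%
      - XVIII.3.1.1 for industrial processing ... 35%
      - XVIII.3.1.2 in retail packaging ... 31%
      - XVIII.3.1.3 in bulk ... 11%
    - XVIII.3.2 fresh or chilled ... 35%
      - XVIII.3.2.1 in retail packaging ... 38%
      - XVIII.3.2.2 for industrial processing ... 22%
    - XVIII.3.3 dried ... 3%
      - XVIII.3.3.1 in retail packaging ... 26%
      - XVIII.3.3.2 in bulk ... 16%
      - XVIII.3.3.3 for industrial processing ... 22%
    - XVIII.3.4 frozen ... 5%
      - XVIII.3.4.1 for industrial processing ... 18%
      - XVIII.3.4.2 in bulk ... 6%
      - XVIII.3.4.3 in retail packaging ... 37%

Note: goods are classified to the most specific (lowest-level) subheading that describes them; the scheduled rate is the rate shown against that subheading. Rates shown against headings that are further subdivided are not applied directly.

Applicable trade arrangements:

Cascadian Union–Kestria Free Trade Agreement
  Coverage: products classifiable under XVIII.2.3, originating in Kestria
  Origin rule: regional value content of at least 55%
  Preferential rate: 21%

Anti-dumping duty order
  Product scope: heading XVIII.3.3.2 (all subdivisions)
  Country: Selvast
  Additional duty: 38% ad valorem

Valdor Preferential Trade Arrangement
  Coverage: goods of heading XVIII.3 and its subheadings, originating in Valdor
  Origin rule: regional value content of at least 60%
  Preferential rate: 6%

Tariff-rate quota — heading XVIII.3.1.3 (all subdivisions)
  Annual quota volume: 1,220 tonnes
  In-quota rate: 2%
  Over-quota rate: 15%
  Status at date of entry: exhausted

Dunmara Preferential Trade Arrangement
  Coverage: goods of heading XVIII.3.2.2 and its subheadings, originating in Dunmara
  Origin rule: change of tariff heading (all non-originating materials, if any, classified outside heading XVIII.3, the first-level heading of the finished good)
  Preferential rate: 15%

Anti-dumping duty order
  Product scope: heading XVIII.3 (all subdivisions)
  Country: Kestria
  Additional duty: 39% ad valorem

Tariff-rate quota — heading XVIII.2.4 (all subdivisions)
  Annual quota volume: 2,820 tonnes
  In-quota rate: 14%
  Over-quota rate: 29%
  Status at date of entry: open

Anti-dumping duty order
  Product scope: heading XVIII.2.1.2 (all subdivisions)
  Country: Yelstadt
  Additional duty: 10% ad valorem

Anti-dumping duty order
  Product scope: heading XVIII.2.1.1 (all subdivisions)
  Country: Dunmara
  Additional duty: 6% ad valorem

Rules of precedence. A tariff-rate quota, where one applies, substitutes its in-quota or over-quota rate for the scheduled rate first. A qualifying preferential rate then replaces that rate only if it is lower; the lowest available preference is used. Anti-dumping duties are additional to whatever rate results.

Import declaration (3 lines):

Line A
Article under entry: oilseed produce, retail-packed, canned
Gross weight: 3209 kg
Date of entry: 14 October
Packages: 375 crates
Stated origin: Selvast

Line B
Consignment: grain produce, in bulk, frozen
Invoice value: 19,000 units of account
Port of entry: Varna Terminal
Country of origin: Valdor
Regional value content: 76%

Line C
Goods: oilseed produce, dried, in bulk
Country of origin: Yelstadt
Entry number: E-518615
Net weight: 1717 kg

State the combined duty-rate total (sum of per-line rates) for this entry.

44%

Line A: oilseed → XVIII.2; canned → XVIII.2.1; retail-packed → XVIII.2.1.1. Scheduled 24%. No special measure applies. → 24%.
Line B: grain → XVIII.3; frozen → XVIII.3.4; in bulk → XVIII.3.4.2. Scheduled 6%. Valdor agreement on XVIII.3: RVC ≥ 60% → 6% available; preference 6% not lower than 6% → no reduction. → 6%.
Line C: oilseed → XVIII.2; dried → XVIII.2.4; in bulk → XVIII.2.4.1. Scheduled 27%. quota on XVIII.2.4 open → in-quota 14%. → 14%.
Sum: 24% + 6% + 14% = 44%.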